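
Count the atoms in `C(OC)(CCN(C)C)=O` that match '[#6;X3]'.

The query [#6;X3] means: any carbon (aromatic or not) with three total connections.
Check the 9 heavy atoms by environment: 5× C (X4) → no; 1× N (X3) → no; 1× C (X3) → match; 1× O (X1) → no; 1× O (X2) → no.
That gives 1 matching atom.

1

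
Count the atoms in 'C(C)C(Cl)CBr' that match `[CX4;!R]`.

4

Check the 6 heavy atoms by environment: 4× C (X4, acyclic) → match; 1× Cl (X1, acyclic) → no; 1× Br (X1, acyclic) → no.
That gives 4 matching atoms.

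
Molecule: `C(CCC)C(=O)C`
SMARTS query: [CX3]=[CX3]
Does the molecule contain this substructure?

The pattern [CX3]=[CX3] describes a non-aromatic C=C double bond between two sp2 carbons — an alkene.
The closest candidate here is an ethyl group (-CH2CH3), but its C-C bond is a single bond between CX4 carbons, not CX3=CX3. No other fragment satisfies the full query, so there is no match.

No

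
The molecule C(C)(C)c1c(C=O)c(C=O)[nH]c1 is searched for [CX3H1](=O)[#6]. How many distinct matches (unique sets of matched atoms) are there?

2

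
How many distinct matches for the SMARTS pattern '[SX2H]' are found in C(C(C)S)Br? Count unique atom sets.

1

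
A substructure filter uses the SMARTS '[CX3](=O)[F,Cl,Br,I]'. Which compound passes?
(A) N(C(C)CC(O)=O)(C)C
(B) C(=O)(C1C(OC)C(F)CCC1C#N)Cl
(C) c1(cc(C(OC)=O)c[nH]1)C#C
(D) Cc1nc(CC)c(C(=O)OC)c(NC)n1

B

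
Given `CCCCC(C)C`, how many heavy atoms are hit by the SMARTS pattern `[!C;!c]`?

0

The query [!C;!c] means: neither aliphatic nor aromatic carbon — same as [!#6].
Check the 7 heavy atoms by environment: 7× C → no.
No environment satisfies the query, so 0 matching atoms.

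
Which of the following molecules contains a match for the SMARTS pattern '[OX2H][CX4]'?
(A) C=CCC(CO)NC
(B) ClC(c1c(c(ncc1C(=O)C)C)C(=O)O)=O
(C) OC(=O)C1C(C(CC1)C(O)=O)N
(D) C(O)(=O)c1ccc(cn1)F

A

[OX2H][CX4] describes a hydroxyl oxygen bound to an sp3 (X4) carbon (an aliphatic alcohol).
(A) contains a hydroxyl group (-OH), which satisfies every atom and bond constraint.
(B) has a carboxylic acid group (-C(=O)OH) but the -OH is on a CX3 carbonyl carbon, not a CX4 carbon.
(C) has a carboxylic acid group (-C(=O)OH) but the -OH is on a CX3 carbonyl carbon, not a CX4 carbon.
(D) has a carboxylic acid group (-C(=O)OH) but the -OH is on a CX3 carbonyl carbon, not a CX4 carbon.
So the answer is (A).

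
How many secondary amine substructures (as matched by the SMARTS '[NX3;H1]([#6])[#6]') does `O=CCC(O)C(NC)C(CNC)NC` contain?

3

[NX3;H1]([#6])[#6] is the SMARTS for a secondary amine: a trivalent nitrogen with one H, bonded to two carbons.
The molecule carries 3 separate instances of an N-methylamino group (-NHCH3) meeting every constraint; each maps to a distinct set of atoms, giving 3 matches.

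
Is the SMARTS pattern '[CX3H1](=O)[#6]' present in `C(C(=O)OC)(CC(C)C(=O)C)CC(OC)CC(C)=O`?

No

The pattern [CX3H1](=O)[#6] describes an sp2 carbon with one H, double-bonded to O and single-bonded to carbon — an aldehyde.
The closest candidate here is an acetyl/ketone group (-C(=O)CH3), but the carbonyl carbon has H0 (two carbon neighbours), not H1. No other fragment satisfies the full query, so there is no match.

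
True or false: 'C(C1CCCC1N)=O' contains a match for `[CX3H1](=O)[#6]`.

True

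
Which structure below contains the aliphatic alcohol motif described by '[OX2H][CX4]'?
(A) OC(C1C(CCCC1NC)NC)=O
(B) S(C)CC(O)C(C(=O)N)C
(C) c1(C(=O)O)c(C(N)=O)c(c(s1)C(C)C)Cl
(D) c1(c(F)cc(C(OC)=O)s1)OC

B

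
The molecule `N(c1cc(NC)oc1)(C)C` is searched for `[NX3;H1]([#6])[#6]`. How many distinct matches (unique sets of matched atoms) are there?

1

[NX3;H1]([#6])[#6] is the SMARTS for a secondary amine: a trivalent nitrogen with one H, bonded to two carbons.
Exactly one fragment in the molecule meets all constraints, giving 1 match.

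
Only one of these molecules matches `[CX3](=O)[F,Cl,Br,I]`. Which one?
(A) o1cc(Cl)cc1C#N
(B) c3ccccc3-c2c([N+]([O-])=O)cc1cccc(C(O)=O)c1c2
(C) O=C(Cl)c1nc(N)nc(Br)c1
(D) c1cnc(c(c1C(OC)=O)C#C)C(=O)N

C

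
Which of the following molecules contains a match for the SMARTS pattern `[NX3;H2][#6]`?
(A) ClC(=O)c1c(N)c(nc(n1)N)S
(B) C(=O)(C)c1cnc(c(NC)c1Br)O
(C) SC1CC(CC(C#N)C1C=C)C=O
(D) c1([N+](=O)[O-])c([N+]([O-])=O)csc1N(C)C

[NX3;H2][#6] describes a trivalent nitrogen with two H attached to carbon (a primary amine).
(A) contains a primary amino group (-NH2), which satisfies every atom and bond constraint.
(B) has an N-methylamino group (-NHCH3) but the nitrogen bears two carbons and only one H (H1), not H2.
(C) has a nitrile (-C#N) but the nitrogen is NX1 (triple-bonded), not NX3 with two H.
(D) has a nitro group (-[N+](=O)[O-]) but the nitrogen is [N+] with no H, not NX3H2.
So the answer is (A).

A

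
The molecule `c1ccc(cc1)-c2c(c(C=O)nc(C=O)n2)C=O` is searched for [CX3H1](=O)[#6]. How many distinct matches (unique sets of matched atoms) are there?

3

[CX3H1](=O)[#6] is the SMARTS for an aldehyde: an sp2 carbon with one H, double-bonded to O and single-bonded to carbon.
The molecule carries 3 separate instances of an aldehyde (-CHO) meeting every constraint; each maps to a distinct set of atoms, giving 3 matches.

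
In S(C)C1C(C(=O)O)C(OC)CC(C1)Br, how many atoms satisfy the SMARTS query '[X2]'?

The query [X2] means: any atom with exactly two total connections (bonds + H).
Check the 14 heavy atoms by environment: 8× C (X4) → no; 2× O (X2) → match; 1× Br (X1) → no; 1× C (X3) → no; 1× O (X1) → no; 1× S (X2) → match.
Summing the matching environments: 2 + 1 = 3 matching atoms.

3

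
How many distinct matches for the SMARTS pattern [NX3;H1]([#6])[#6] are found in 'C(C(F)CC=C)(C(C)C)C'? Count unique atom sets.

[NX3;H1]([#6])[#6] is the SMARTS for a secondary amine: a trivalent nitrogen with one H, bonded to two carbons.
No fragment in the molecule satisfies every constraint, giving 0 matches.

0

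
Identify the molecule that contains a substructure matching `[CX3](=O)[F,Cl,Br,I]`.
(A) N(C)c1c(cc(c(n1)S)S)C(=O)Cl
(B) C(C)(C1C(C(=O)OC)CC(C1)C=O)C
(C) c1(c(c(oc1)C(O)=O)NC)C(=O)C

A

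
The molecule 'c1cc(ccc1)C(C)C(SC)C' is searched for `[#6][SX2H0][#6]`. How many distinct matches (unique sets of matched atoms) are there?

1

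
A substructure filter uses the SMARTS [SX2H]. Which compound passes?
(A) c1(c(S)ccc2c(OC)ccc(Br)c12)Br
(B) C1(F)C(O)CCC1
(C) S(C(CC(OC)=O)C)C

A

[SX2H] describes an aliphatic sulfur with two connections, one being H (a thiol).
(A) contains a thiol (-SH), which satisfies every atom and bond constraint.
(B) has a hydroxyl group (-OH) but it is an -OH, not an -SH.
(C) has a methylthio ether (-SCH3) but the sulfur has H0 (bonded to two carbons), not H1.
So the answer is (A).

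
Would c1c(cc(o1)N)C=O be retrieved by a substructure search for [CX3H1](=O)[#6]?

The pattern [CX3H1](=O)[#6] describes an sp2 carbon with one H, double-bonded to O and single-bonded to carbon — an aldehyde.
The molecule carries an aldehyde (-CHO), whose atoms satisfy every constraint of the query, so the pattern matches.

Yes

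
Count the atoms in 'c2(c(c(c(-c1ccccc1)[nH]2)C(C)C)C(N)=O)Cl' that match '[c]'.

10

The query [c] means: lowercase c matches aromatic carbon only.
Check the 18 heavy atoms by environment: 1× n (aromatic) → no; 10× c (aromatic) → match; 4× C → no; 1× O → no; 1× N → no; 1× Cl → no.
That gives 10 matching atoms.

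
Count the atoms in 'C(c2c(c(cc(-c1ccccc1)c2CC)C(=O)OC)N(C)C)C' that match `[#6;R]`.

12

The query [#6;R] means: carbon that is part of a ring.
Check the 23 heavy atoms by environment: 12× c (aromatic, in 6-ring) → match; 8× C (acyclic) → no; 2× O (acyclic) → no; 1× N (acyclic) → no.
That gives 12 matching atoms.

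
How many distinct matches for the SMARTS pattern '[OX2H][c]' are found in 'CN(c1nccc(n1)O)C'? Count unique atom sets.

[OX2H][c] is the SMARTS for a phenol: a hydroxyl oxygen attached to an aromatic carbon.
Exactly one fragment in the molecule meets all constraints, giving 1 match.

1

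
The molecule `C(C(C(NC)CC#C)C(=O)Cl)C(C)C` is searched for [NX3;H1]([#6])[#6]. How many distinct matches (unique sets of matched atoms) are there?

1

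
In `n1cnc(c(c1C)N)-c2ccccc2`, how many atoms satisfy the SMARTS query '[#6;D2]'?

Check the 14 heavy atoms by environment: 2× n (aromatic, D2) → no; 6× c (aromatic, D2) → match; 4× c (aromatic, D3) → no; 1× N (D1) → no; 1× C (D1) → no.
That gives 6 matching atoms.

6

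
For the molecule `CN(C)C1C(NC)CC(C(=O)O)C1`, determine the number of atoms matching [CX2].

Check the 13 heavy atoms by environment: 8× C (X4) → no; 2× N (X3) → no; 1× C (X3) → no; 1× O (X1) → no; 1× O (X2) → no.
No environment satisfies the query, so 0 matching atoms.

0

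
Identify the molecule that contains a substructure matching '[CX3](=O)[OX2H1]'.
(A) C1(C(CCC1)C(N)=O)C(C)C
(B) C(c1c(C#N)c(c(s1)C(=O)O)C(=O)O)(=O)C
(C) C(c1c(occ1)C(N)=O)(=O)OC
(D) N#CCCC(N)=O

[CX3](=O)[OX2H1] describes an sp2 carbon double-bonded to O and single-bonded to an -OH oxygen (a carboxylic acid).
(A) has a primary amide (-C(=O)NH2) but the carbonyl is bonded to N, not to an -OH oxygen.
(B) contains a carboxylic acid group (-C(=O)OH), which satisfies every atom and bond constraint.
(C) has a primary amide (-C(=O)NH2) but the carbonyl is bonded to N, not to an -OH oxygen.
(D) has a primary amide (-C(=O)NH2) but the carbonyl is bonded to N, not to an -OH oxygen.
So the answer is (B).

B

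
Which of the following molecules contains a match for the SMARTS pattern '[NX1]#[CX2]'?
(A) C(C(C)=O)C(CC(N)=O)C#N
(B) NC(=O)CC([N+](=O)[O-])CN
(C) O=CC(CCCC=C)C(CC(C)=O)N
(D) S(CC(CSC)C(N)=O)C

[NX1]#[CX2] describes a nitrogen triple-bonded to a two-connected carbon (a nitrile).
(A) contains a nitrile (-C#N), which satisfies every atom and bond constraint.
(B) has a primary amide (-C(=O)NH2) but the nitrogen is NX3, not NX1.
(C) has a primary amino group (-NH2) but the nitrogen is NX3 (three connections), not NX1 triple-bonded.
(D) has a primary amide (-C(=O)NH2) but the nitrogen is NX3, not NX1.
So the answer is (A).

A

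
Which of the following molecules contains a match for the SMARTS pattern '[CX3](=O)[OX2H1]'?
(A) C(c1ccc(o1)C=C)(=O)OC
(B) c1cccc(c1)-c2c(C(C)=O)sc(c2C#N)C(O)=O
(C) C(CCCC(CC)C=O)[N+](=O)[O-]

B

[CX3](=O)[OX2H1] describes an sp2 carbon double-bonded to O and single-bonded to an -OH oxygen (a carboxylic acid).
(A) has a methyl-ester group (-C(=O)OCH3) but the singly-bonded O has no H (OX2H0, not OX2H1).
(B) contains a carboxylic acid group (-C(=O)OH), which satisfies every atom and bond constraint.
(C) has an aldehyde (-CHO) but there is no singly-bonded oxygen on the carbonyl carbon.
So the answer is (B).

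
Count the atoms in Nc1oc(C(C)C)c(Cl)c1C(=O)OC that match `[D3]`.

6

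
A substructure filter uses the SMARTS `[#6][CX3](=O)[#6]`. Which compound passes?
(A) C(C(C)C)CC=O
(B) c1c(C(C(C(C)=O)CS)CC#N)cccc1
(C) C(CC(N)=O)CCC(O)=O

[#6][CX3](=O)[#6] describes a carbonyl carbon (no H) flanked by two carbons (a ketone).
(A) has an aldehyde (-CHO) but the carbonyl carbon has H1, so it is not flanked by two carbons.
(B) contains an acetyl/ketone group (-C(=O)CH3), which satisfies every atom and bond constraint.
(C) has a primary amide (-C(=O)NH2) but one neighbour of the carbonyl carbon is N, not C.
So the answer is (B).

B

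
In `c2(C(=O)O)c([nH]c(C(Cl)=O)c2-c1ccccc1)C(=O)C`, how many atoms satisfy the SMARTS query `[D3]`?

8

The query [D3] means: atom with exactly three heavy-atom neighbours.
Check the 20 heavy atoms by environment: 1× n (aromatic, D2) → no; 5× c (aromatic, D3) → match; 3× C (D3) → match; 4× O (D1) → no; 1× C (D1) → no; 5× c (aromatic, D2) → no; 1× Cl (D1) → no.
Summing the matching environments: 5 + 3 = 8 matching atoms.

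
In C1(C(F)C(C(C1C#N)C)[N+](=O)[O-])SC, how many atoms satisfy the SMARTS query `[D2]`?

Check the 14 heavy atoms by environment: 5× C (D3) → no; 1× F (D1) → no; 2× C (D1) → no; 1× S (D2) → match; 1× N (charge +1, D3) → no; 1× O (charge -1, D1) → no; 1× O (D1) → no; 1× C (D2) → match; 1× N (D1) → no.
Summing the matching environments: 1 + 1 = 2 matching atoms.

2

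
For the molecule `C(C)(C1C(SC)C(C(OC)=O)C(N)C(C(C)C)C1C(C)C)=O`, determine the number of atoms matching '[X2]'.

Check the 22 heavy atoms by environment: 15× C (X4) → no; 1× S (X2) → match; 2× C (X3) → no; 2× O (X1) → no; 1× O (X2) → match; 1× N (X3) → no.
Summing the matching environments: 1 + 1 = 2 matching atoms.

2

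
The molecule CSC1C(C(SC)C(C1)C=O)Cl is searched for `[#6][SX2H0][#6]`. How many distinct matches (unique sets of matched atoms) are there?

[#6][SX2H0][#6] is the SMARTS for a thioether: an aliphatic sulfur bridging two carbons with no H on the sulfur.
The molecule carries 2 separate instances of a methylthio ether (-SCH3) meeting every constraint; each maps to a distinct set of atoms, giving 2 matches.

2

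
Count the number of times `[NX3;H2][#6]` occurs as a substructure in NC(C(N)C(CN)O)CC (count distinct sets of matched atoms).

3

[NX3;H2][#6] is the SMARTS for a primary amine: a trivalent nitrogen with two H attached to carbon.
The molecule carries 3 separate instances of a primary amino group (-NH2) meeting every constraint; each maps to a distinct set of atoms, giving 3 matches.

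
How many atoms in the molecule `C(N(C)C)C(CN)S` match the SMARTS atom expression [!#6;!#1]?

The query [!#6;!#1] means: not carbon and not hydrogen — any heteroatom.
Check the 8 heavy atoms by environment: 5× C → no; 2× N → match; 1× S → match.
Summing the matching environments: 2 + 1 = 3 matching atoms.

3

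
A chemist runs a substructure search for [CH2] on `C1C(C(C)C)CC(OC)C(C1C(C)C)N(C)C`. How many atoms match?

2

Check the 17 heavy atoms by environment: 6× C (H1) → no; 2× C (H2) → match; 1× N (H0) → no; 7× C (H3) → no; 1× O (H0) → no.
That gives 2 matching atoms.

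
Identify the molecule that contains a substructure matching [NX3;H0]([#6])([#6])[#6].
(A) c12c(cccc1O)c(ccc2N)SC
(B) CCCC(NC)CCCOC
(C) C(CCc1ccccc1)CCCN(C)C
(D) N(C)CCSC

C

[NX3;H0]([#6])([#6])[#6] describes a trivalent nitrogen with no H, bonded to three carbons (a tertiary amine).
(A) has a primary amino group (-NH2) but the nitrogen has H2, not H0 with three carbons.
(B) has an N-methylamino group (-NHCH3) but the nitrogen still has one H (H1), not H0.
(C) contains a dimethylamino group (-N(CH3)2), which satisfies every atom and bond constraint.
(D) has an N-methylamino group (-NHCH3) but the nitrogen still has one H (H1), not H0.
So the answer is (C).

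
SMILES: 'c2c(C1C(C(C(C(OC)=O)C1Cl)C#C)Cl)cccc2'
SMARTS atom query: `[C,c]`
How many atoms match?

The query [C,c] means: comma = OR; matches aliphatic or aromatic carbon — same as #6.
Check the 19 heavy atoms by environment: 9× C → match; 6× c (aromatic) → match; 2× O → no; 2× Cl → no.
Summing the matching environments: 9 + 6 = 15 matching atoms.

15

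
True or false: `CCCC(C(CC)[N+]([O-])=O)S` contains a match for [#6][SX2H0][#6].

False

The pattern [#6][SX2H0][#6] describes an aliphatic sulfur bridging two carbons with no H on the sulfur — a thioether.
The closest candidate here is a thiol (-SH), but the sulfur has H1, not H0 bridging two carbons. No other fragment satisfies the full query, so there is no match.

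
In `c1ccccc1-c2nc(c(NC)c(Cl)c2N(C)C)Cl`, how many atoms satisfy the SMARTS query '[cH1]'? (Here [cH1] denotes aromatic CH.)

5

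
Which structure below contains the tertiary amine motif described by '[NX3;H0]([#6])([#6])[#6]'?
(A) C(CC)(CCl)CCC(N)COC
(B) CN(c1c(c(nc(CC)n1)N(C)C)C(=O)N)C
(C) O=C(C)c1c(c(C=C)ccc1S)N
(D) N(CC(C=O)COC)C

B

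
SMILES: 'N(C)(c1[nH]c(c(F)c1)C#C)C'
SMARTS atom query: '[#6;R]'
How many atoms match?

Check the 11 heavy atoms by environment: 1× n (aromatic, in 5-ring) → no; 4× c (aromatic, in 5-ring) → match; 1× N (acyclic) → no; 4× C (acyclic) → no; 1× F (acyclic) → no.
That gives 4 matching atoms.

4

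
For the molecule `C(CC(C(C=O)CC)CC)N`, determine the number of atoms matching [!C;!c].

2

Check the 11 heavy atoms by environment: 9× C → no; 1× O → match; 1× N → match.
Summing the matching environments: 1 + 1 = 2 matching atoms.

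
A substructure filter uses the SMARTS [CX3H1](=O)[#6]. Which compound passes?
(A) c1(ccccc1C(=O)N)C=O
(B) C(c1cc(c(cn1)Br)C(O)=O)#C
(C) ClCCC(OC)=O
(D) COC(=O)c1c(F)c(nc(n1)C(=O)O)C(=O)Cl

[CX3H1](=O)[#6] describes an sp2 carbon with one H, double-bonded to O and single-bonded to carbon (an aldehyde).
(A) contains an aldehyde (-CHO), which satisfies every atom and bond constraint.
(B) has a carboxylic acid group (-C(=O)OH) but the carbonyl carbon has H0 and is bonded to O, not H1.
(C) has a methyl-ester group (-C(=O)OCH3) but the carbonyl carbon has H0, not H1.
(D) has a carboxylic acid group (-C(=O)OH) but the carbonyl carbon has H0 and is bonded to O, not H1.
So the answer is (A).

A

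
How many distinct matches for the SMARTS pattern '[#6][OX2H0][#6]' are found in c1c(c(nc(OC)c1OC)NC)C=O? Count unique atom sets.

[#6][OX2H0][#6] is the SMARTS for an ether: an aliphatic oxygen bridging two carbons with no H on the oxygen.
The molecule carries 2 separate instances of a methoxy ether (-OCH3) meeting every constraint; each maps to a distinct set of atoms, giving 2 matches.

2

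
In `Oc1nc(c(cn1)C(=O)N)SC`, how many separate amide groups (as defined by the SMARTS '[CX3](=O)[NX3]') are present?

[CX3](=O)[NX3] is the SMARTS for an amide: a carbonyl carbon bonded to a trivalent nitrogen.
Exactly one fragment in the molecule meets all constraints, giving 1 match.

1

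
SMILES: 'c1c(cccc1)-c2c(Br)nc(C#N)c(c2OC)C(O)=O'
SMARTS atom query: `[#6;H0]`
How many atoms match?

The query [#6;H0] means: any carbon with no attached hydrogen.
Check the 20 heavy atoms by environment: 1× n (aromatic, H0) → no; 6× c (aromatic, H0) → match; 5× c (aromatic, H1) → no; 2× O (H0) → no; 1× C (H3) → no; 1× Br (H0) → no; 2× C (H0) → match; 1× N (H0) → no; 1× O (H1) → no.
Summing the matching environments: 6 + 2 = 8 matching atoms.

8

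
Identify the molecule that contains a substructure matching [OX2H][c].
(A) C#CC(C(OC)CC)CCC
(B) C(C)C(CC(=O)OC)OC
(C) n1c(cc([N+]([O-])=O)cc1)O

[OX2H][c] describes a hydroxyl oxygen attached to an aromatic carbon (a phenol).
(A) has a methoxy ether (-OCH3) but the oxygen has H0, not H1.
(B) has a methoxy ether (-OCH3) but the oxygen has H0, not H1.
(C) contains a hydroxyl group (-OH), which satisfies every atom and bond constraint.
So the answer is (C).

C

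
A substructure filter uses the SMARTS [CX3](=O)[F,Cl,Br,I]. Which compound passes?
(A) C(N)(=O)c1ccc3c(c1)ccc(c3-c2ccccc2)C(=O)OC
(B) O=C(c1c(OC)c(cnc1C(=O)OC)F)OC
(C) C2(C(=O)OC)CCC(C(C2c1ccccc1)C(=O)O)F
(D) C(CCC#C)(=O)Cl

D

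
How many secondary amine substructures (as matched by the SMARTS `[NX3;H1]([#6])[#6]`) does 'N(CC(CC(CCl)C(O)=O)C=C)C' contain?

[NX3;H1]([#6])[#6] is the SMARTS for a secondary amine: a trivalent nitrogen with one H, bonded to two carbons.
Exactly one fragment in the molecule meets all constraints, giving 1 match.

1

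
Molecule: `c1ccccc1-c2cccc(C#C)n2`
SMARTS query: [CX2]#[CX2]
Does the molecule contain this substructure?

The pattern [CX2]#[CX2] describes a carbon-carbon triple bond — an alkyne.
The molecule carries an ethynyl group (-C#CH), whose atoms satisfy every constraint of the query, so the pattern matches.

Yes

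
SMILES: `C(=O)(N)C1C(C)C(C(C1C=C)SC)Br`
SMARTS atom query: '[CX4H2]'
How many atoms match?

0

The query [CX4H2] means: sp3 carbon (X4) with exactly two hydrogens.
Check the 14 heavy atoms by environment: 5× C (H1, X4) → no; 2× C (H3, X4) → no; 1× C (H0, X3) → no; 1× O (H0, X1) → no; 1× N (H2, X3) → no; 1× C (H1, X3) → no; 1× C (H2, X3) → no; 1× Br (H0, X1) → no; 1× S (H0, X2) → no.
No environment satisfies the query, so 0 matching atoms.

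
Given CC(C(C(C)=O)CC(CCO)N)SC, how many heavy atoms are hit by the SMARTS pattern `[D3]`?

The query [D3] means: atom with exactly three heavy-atom neighbours.
Check the 14 heavy atoms by environment: 3× C (D2) → no; 4× C (D3) → match; 3× C (D1) → no; 2× O (D1) → no; 1× N (D1) → no; 1× S (D2) → no.
That gives 4 matching atoms.

4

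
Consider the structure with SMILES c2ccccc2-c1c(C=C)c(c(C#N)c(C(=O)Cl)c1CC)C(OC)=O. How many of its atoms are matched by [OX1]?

2

The query [OX1] means: aliphatic oxygen with one total connection — typically a carbonyl =O or an oxide.
Check the 25 heavy atoms by environment: 12× c (aromatic, X3) → no; 1× C (X2) → no; 1× N (X1) → no; 4× C (X3) → no; 3× C (X4) → no; 2× O (X1) → match; 1× Cl (X1) → no; 1× O (X2) → no.
That gives 2 matching atoms.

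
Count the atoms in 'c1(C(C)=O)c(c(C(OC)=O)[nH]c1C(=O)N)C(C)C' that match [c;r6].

The query [c;r6] means: aromatic carbon that belongs to a six-membered ring.
Check the 18 heavy atoms by environment: 1× n (aromatic, in 5-ring) → no; 4× c (aromatic, in 5-ring) → no; 8× C (acyclic) → no; 4× O (acyclic) → no; 1× N (acyclic) → no.
No environment satisfies the query, so 0 matching atoms.

0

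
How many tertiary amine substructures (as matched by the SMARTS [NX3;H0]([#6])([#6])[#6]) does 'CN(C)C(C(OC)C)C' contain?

1

[NX3;H0]([#6])([#6])[#6] is the SMARTS for a tertiary amine: a trivalent nitrogen with no H, bonded to three carbons.
Exactly one fragment in the molecule meets all constraints, giving 1 match.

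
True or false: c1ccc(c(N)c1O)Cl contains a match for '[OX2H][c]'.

The pattern [OX2H][c] describes a hydroxyl oxygen attached to an aromatic carbon — a phenol.
The molecule carries a hydroxyl group (-OH), whose atoms satisfy every constraint of the query, so the pattern matches.

True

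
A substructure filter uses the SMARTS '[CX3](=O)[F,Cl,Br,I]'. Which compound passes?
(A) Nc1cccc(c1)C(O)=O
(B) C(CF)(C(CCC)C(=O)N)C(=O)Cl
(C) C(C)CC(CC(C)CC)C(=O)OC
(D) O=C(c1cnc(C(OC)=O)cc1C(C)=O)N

[CX3](=O)[F,Cl,Br,I] describes a carbonyl carbon bonded to a halogen (an acyl halide).
(A) has a carboxylic acid group (-C(=O)OH) but the carbonyl is bonded to -OH, not to a halogen.
(B) contains an acyl chloride (-C(=O)Cl), which satisfies every atom and bond constraint.
(C) has a methyl-ester group (-C(=O)OCH3) but the carbonyl is bonded to -O-C, not to a halogen.
(D) has a methyl-ester group (-C(=O)OCH3) but the carbonyl is bonded to -O-C, not to a halogen.
So the answer is (B).

B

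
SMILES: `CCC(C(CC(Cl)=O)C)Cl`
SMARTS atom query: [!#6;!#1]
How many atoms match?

3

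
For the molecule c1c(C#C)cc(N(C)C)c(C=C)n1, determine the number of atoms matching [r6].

Check the 13 heavy atoms by environment: 1× n (aromatic, in 6-ring) → match; 5× c (aromatic, in 6-ring) → match; 6× C (acyclic) → no; 1× N (acyclic) → no.
Summing the matching environments: 1 + 5 = 6 matching atoms.

6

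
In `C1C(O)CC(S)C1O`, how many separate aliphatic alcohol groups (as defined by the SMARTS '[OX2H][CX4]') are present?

2

[OX2H][CX4] is the SMARTS for an aliphatic alcohol: a hydroxyl oxygen bound to an sp3 (X4) carbon.
The molecule carries 2 separate instances of a hydroxyl group (-OH) meeting every constraint; each maps to a distinct set of atoms, giving 2 matches.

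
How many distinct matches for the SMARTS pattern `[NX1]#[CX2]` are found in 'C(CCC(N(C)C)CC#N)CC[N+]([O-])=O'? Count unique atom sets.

1

[NX1]#[CX2] is the SMARTS for a nitrile: a nitrogen triple-bonded to a two-connected carbon.
Exactly one fragment in the molecule meets all constraints, giving 1 match.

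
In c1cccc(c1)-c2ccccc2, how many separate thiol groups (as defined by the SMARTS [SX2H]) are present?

0

[SX2H] is the SMARTS for a thiol: an aliphatic sulfur with two connections, one being H.
No fragment in the molecule satisfies every constraint, giving 0 matches.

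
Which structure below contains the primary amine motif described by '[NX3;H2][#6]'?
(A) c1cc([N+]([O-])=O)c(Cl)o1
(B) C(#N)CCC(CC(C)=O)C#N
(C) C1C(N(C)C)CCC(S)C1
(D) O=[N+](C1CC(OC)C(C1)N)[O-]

D

[NX3;H2][#6] describes a trivalent nitrogen with two H attached to carbon (a primary amine).
(A) has a nitro group (-[N+](=O)[O-]) but the nitrogen is [N+] with no H, not NX3H2.
(B) has a nitrile (-C#N) but the nitrogen is NX1 (triple-bonded), not NX3 with two H.
(C) has a dimethylamino group (-N(CH3)2) but the nitrogen has H0, not H2.
(D) contains a primary amino group (-NH2), which satisfies every atom and bond constraint.
So the answer is (D).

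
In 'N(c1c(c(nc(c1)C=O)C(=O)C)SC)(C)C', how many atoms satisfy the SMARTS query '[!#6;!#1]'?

5

The query [!#6;!#1] means: not carbon and not hydrogen — any heteroatom.
Check the 16 heavy atoms by environment: 1× n (aromatic) → match; 5× c (aromatic) → no; 1× N → match; 6× C → no; 2× O → match; 1× S → match.
Summing the matching environments: 1 + 1 + 2 + 1 = 5 matching atoms.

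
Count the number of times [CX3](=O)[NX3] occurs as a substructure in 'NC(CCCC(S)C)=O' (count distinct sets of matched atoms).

1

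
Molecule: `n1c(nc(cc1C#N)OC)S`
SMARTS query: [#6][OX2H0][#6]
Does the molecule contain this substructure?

Yes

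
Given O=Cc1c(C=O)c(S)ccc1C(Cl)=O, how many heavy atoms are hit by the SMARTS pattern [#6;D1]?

Check the 14 heavy atoms by environment: 4× c (aromatic, D3) → no; 2× c (aromatic, D2) → no; 2× C (D2) → no; 3× O (D1) → no; 1× C (D3) → no; 1× Cl (D1) → no; 1× S (D1) → no.
No environment satisfies the query, so 0 matching atoms.

0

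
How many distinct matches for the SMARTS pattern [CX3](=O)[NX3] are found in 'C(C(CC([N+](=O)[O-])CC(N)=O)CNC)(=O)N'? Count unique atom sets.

2

[CX3](=O)[NX3] is the SMARTS for an amide: a carbonyl carbon bonded to a trivalent nitrogen.
The molecule carries 2 separate instances of a primary amide (-C(=O)NH2) meeting every constraint; each maps to a distinct set of atoms, giving 2 matches.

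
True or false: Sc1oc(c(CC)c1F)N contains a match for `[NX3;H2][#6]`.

True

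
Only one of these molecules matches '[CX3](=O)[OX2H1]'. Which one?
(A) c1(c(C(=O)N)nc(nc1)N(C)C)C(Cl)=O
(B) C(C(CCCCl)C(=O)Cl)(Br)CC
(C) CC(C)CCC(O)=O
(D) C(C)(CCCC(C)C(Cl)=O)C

C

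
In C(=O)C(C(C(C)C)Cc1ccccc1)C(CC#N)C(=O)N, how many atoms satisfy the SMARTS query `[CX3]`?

The query [CX3] means: C with X3: aliphatic carbon with exactly 3 total connections.
Check the 21 heavy atoms by environment: 8× C (X4) → no; 2× C (X3) → match; 2× O (X1) → no; 1× N (X3) → no; 6× c (aromatic, X3) → no; 1× C (X2) → no; 1× N (X1) → no.
That gives 2 matching atoms.

2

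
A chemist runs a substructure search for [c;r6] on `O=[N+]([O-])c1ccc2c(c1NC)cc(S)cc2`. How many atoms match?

10

The query [c;r6] means: aromatic carbon that belongs to a six-membered ring.
Check the 16 heavy atoms by environment: 10× c (aromatic, in 6-ring) → match; 1× N (charge +1, acyclic) → no; 1× O (charge -1, acyclic) → no; 1× O (acyclic) → no; 1× S (acyclic) → no; 1× N (acyclic) → no; 1× C (acyclic) → no.
That gives 10 matching atoms.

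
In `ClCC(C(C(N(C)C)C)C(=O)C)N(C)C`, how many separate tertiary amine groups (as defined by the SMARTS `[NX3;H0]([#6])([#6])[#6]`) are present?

2

[NX3;H0]([#6])([#6])[#6] is the SMARTS for a tertiary amine: a trivalent nitrogen with no H, bonded to three carbons.
The molecule carries 2 separate instances of a dimethylamino group (-N(CH3)2) meeting every constraint; each maps to a distinct set of atoms, giving 2 matches.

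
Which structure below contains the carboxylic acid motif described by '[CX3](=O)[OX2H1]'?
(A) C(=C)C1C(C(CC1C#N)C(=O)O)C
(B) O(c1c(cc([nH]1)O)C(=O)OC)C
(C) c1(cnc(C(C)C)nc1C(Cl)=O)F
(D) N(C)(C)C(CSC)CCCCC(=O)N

A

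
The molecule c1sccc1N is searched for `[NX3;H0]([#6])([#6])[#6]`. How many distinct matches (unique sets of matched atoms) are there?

[NX3;H0]([#6])([#6])[#6] is the SMARTS for a tertiary amine: a trivalent nitrogen with no H, bonded to three carbons.
The molecule has a primary amino group (-NH2), but the nitrogen has H2, not H0 with three carbons; nothing else fits, so there are 0 matches.

0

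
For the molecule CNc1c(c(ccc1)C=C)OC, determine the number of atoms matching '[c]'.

Check the 12 heavy atoms by environment: 6× c (aromatic) → match; 1× O → no; 4× C → no; 1× N → no.
That gives 6 matching atoms.

6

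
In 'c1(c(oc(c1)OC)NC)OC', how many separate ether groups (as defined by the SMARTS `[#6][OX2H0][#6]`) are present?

[#6][OX2H0][#6] is the SMARTS for an ether: an aliphatic oxygen bridging two carbons with no H on the oxygen.
The molecule carries 2 separate instances of a methoxy ether (-OCH3) meeting every constraint; each maps to a distinct set of atoms, giving 2 matches.

2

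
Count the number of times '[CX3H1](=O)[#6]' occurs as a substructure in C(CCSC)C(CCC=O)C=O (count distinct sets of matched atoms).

[CX3H1](=O)[#6] is the SMARTS for an aldehyde: an sp2 carbon with one H, double-bonded to O and single-bonded to carbon.
The molecule carries 2 separate instances of an aldehyde (-CHO) meeting every constraint; each maps to a distinct set of atoms, giving 2 matches.

2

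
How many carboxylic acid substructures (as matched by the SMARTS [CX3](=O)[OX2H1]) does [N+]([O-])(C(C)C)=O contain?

[CX3](=O)[OX2H1] is the SMARTS for a carboxylic acid: an sp2 carbon double-bonded to O and single-bonded to an -OH oxygen.
No fragment in the molecule satisfies every constraint, giving 0 matches.

0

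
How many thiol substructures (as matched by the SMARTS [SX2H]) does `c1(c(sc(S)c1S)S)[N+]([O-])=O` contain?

[SX2H] is the SMARTS for a thiol: an aliphatic sulfur with two connections, one being H.
The molecule carries 3 separate instances of a thiol (-SH) meeting every constraint; each maps to a distinct set of atoms, giving 3 matches.

3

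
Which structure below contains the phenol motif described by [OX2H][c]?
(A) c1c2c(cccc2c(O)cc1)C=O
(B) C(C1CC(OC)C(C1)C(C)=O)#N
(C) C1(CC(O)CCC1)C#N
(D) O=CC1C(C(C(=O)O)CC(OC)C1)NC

A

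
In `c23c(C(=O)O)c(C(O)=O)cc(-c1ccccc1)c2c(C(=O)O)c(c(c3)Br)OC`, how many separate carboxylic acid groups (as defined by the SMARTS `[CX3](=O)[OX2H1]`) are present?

3

[CX3](=O)[OX2H1] is the SMARTS for a carboxylic acid: an sp2 carbon double-bonded to O and single-bonded to an -OH oxygen.
The molecule carries 3 separate instances of a carboxylic acid group (-C(=O)OH) meeting every constraint; each maps to a distinct set of atoms, giving 3 matches.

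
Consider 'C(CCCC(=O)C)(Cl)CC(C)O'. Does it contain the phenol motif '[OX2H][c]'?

The pattern [OX2H][c] describes a hydroxyl oxygen attached to an aromatic carbon — a phenol.
The closest candidate here is a hydroxyl group (-OH), but the -OH is on an aliphatic carbon, not an aromatic c. No other fragment satisfies the full query, so there is no match.

No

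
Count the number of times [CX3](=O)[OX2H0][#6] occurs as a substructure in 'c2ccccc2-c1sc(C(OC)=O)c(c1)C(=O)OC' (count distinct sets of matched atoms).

[CX3](=O)[OX2H0][#6] is the SMARTS for an ester: a carbonyl carbon bonded to an oxygen that is itself bonded to carbon (no H on that O).
The molecule carries 2 separate instances of a methyl-ester group (-C(=O)OCH3) meeting every constraint; each maps to a distinct set of atoms, giving 2 matches.

2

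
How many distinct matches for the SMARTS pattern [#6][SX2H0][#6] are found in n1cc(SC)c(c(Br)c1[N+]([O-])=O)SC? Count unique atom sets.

[#6][SX2H0][#6] is the SMARTS for a thioether: an aliphatic sulfur bridging two carbons with no H on the sulfur.
The molecule carries 2 separate instances of a methylthio ether (-SCH3) meeting every constraint; each maps to a distinct set of atoms, giving 2 matches.

2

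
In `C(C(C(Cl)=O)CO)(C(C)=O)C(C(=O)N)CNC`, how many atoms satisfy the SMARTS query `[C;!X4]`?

The query [C;!X4] means: aliphatic carbon that does not have four total connections.
Check the 17 heavy atoms by environment: 7× C (X4) → no; 3× C (X3) → match; 3× O (X1) → no; 2× N (X3) → no; 1× Cl (X1) → no; 1× O (X2) → no.
That gives 3 matching atoms.

3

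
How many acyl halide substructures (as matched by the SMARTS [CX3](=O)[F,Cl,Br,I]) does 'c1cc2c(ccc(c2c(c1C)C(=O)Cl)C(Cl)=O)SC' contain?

[CX3](=O)[F,Cl,Br,I] is the SMARTS for an acyl halide: a carbonyl carbon bonded to a halogen.
The molecule carries 2 separate instances of an acyl chloride (-C(=O)Cl) meeting every constraint; each maps to a distinct set of atoms, giving 2 matches.

2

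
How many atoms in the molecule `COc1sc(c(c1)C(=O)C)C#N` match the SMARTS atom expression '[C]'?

The query [C] means: uppercase C matches aliphatic (non-aromatic) carbon only.
Check the 12 heavy atoms by environment: 1× s (aromatic) → no; 4× c (aromatic) → no; 4× C → match; 2× O → no; 1× N → no.
That gives 4 matching atoms.

4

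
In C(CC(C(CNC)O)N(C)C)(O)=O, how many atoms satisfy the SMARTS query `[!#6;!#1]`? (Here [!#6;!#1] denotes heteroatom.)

5

Check the 13 heavy atoms by environment: 8× C → no; 3× O → match; 2× N → match.
Summing the matching environments: 3 + 2 = 5 matching atoms.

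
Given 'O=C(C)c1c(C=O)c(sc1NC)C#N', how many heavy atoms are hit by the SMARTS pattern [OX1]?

2

The query [OX1] means: aliphatic oxygen with one total connection — typically a carbonyl =O or an oxide.
Check the 14 heavy atoms by environment: 1× s (aromatic, X2) → no; 4× c (aromatic, X3) → no; 2× C (X3) → no; 2× O (X1) → match; 1× N (X3) → no; 2× C (X4) → no; 1× C (X2) → no; 1× N (X1) → no.
That gives 2 matching atoms.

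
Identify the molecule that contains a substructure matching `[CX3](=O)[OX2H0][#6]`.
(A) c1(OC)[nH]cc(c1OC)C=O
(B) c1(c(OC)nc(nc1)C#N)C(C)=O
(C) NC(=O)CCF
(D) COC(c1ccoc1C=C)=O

[CX3](=O)[OX2H0][#6] describes a carbonyl carbon bonded to an oxygen that is itself bonded to carbon (no H on that O) (an ester).
(A) has a methoxy ether (-OCH3) but the ether oxygen is not adjacent to a C=O carbon.
(B) has a methoxy ether (-OCH3) but the ether oxygen is not adjacent to a C=O carbon.
(C) has a primary amide (-C(=O)NH2) but the carbonyl is bonded to N, not to an O-C linkage.
(D) contains a methyl-ester group (-C(=O)OCH3), which satisfies every atom and bond constraint.
So the answer is (D).

D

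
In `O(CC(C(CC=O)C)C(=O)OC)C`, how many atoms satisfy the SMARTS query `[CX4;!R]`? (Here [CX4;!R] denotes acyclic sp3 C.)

The query [CX4;!R] means: aliphatic carbon with four total connections, not in a ring.
Check the 13 heavy atoms by environment: 7× C (X4, acyclic) → match; 2× O (X2, acyclic) → no; 2× C (X3, acyclic) → no; 2× O (X1, acyclic) → no.
That gives 7 matching atoms.

7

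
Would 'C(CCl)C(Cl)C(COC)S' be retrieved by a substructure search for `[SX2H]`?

Yes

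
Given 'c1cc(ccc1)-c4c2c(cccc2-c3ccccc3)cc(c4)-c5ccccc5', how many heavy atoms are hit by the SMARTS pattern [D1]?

0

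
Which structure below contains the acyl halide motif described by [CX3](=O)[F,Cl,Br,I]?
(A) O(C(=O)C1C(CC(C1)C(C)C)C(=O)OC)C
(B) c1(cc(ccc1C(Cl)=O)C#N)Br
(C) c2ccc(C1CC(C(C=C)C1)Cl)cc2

[CX3](=O)[F,Cl,Br,I] describes a carbonyl carbon bonded to a halogen (an acyl halide).
(A) has a methyl-ester group (-C(=O)OCH3) but the carbonyl is bonded to -O-C, not to a halogen.
(B) contains an acyl chloride (-C(=O)Cl), which satisfies every atom and bond constraint.
(C) has a chloro substituent but the Cl is not on a carbonyl carbon.
So the answer is (B).

B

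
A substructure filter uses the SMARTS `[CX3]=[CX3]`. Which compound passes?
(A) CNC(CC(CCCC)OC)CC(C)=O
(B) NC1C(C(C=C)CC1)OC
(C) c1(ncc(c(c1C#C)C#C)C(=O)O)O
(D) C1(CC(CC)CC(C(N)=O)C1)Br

[CX3]=[CX3] describes a non-aromatic C=C double bond between two sp2 carbons (an alkene).
(A) has an ethyl group (-CH2CH3) but its C-C bond is a single bond between CX4 carbons, not CX3=CX3.
(B) contains a vinyl group (-CH=CH2), which satisfies every atom and bond constraint.
(C) has an ethynyl group (-C#CH) but the C-C bond is a triple bond, not a double bond.
(D) has an ethyl group (-CH2CH3) but its C-C bond is a single bond between CX4 carbons, not CX3=CX3.
So the answer is (B).

B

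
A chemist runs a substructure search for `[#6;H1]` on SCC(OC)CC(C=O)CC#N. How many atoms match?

The query [#6;H1] means: any carbon bearing exactly one hydrogen.
Check the 12 heavy atoms by environment: 3× C (H2) → no; 3× C (H1) → match; 2× O (H0) → no; 1× C (H3) → no; 1× C (H0) → no; 1× N (H0) → no; 1× S (H1) → no.
That gives 3 matching atoms.

3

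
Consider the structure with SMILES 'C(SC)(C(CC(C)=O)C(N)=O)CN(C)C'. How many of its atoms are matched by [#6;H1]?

2

The query [#6;H1] means: any carbon bearing exactly one hydrogen.
Check the 15 heavy atoms by environment: 2× C (H2) → no; 2× C (H1) → match; 1× S (H0) → no; 4× C (H3) → no; 2× C (H0) → no; 2× O (H0) → no; 1× N (H2) → no; 1× N (H0) → no.
That gives 2 matching atoms.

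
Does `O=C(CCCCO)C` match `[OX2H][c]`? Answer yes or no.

The pattern [OX2H][c] describes a hydroxyl oxygen attached to an aromatic carbon — a phenol.
The closest candidate here is a hydroxyl group (-OH), but the -OH is on an aliphatic carbon, not an aromatic c. No other fragment satisfies the full query, so there is no match.

No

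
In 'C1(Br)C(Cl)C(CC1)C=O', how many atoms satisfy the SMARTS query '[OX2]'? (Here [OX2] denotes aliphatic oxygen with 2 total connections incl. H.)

The query [OX2] means: aliphatic oxygen with two total connections — ether, hydroxyl, or ester single-bond O.
Check the 9 heavy atoms by environment: 5× C (X4) → no; 1× C (X3) → no; 1× O (X1) → no; 1× Br (X1) → no; 1× Cl (X1) → no.
No environment satisfies the query, so 0 matching atoms.

0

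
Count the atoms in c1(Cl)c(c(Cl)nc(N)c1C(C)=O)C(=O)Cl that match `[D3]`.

The query [D3] means: atom with exactly three heavy-atom neighbours.
Check the 15 heavy atoms by environment: 1× n (aromatic, D2) → no; 5× c (aromatic, D3) → match; 2× C (D3) → match; 2× O (D1) → no; 3× Cl (D1) → no; 1× N (D1) → no; 1× C (D1) → no.
Summing the matching environments: 5 + 2 = 7 matching atoms.

7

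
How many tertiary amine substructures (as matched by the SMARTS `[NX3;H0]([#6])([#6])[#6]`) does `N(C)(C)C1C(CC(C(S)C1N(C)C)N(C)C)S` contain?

3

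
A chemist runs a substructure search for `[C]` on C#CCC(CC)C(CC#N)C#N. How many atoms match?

The query [C] means: uppercase C matches aliphatic (non-aromatic) carbon only.
Check the 12 heavy atoms by environment: 10× C → match; 2× N → no.
That gives 10 matching atoms.

10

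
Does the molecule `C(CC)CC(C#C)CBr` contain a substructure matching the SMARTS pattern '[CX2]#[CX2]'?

Yes

The pattern [CX2]#[CX2] describes a carbon-carbon triple bond — an alkyne.
The molecule carries an ethynyl group (-C#CH), whose atoms satisfy every constraint of the query, so the pattern matches.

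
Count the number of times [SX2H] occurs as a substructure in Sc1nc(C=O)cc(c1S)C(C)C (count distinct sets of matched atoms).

[SX2H] is the SMARTS for a thiol: an aliphatic sulfur with two connections, one being H.
The molecule carries 2 separate instances of a thiol (-SH) meeting every constraint; each maps to a distinct set of atoms, giving 2 matches.

2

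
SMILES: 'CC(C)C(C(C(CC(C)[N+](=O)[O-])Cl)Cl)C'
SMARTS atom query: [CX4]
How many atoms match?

10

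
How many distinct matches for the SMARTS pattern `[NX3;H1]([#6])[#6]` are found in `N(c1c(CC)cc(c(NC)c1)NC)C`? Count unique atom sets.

[NX3;H1]([#6])[#6] is the SMARTS for a secondary amine: a trivalent nitrogen with one H, bonded to two carbons.
The molecule carries 3 separate instances of an N-methylamino group (-NHCH3) meeting every constraint; each maps to a distinct set of atoms, giving 3 matches.

3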